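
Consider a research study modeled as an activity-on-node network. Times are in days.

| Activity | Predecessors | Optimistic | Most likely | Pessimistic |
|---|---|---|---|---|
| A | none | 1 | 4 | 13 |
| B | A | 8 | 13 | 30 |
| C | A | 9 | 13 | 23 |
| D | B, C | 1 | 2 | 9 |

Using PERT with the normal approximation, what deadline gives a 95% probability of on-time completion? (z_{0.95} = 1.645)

te_A = (1 + 4·4 + 13)/6 = 30/6 = 5; σ²_A = ((13−1)/6)² = 4.000
te_B = (8 + 4·13 + 30)/6 = 90/6 = 15; σ²_B = ((30−8)/6)² = 13.444
te_C = (9 + 4·13 + 23)/6 = 84/6 = 14; σ²_C = ((23−9)/6)² = 5.444
te_D = (1 + 4·2 + 9)/6 = 18/6 = 3; σ²_D = ((9−1)/6)² = 1.778

Forward pass:
ES_A = 0; EF_A = 5
ES_B = 5; EF_B = 5+15 = 20
ES_C = 5; EF_C = 5+14 = 19
ES_D = max(EF_B=20, EF_C=19) = 20; EF_D = 20+3 = 23
Expected project duration μ = 23 days. Critical path: A → B → D.

Variance along critical path = 4.000 + 13.444 + 1.778 = 19.222; σ = 4.384 days.
D = μ + z·σ = 23 + 1.645·4.384 = 30.2 days

30.2 days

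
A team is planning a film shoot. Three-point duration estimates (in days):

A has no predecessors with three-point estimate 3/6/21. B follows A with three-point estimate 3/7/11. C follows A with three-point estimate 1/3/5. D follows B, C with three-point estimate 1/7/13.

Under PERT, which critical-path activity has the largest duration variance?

A

te_A = (3 + 4·6 + 21)/6 = 48/6 = 8; σ²_A = ((21−3)/6)² = 9.000
te_B = (3 + 4·7 + 11)/6 = 42/6 = 7; σ²_B = ((11−3)/6)² = 1.778
te_C = (1 + 4·3 + 5)/6 = 18/6 = 3; σ²_C = ((5−1)/6)² = 0.444
te_D = (1 + 4·7 + 13)/6 = 42/6 = 7; σ²_D = ((13−1)/6)² = 4.000

Forward pass:
ES_A = 0; EF_A = 8
ES_B = 8; EF_B = 8+7 = 15
ES_C = 8; EF_C = 8+3 = 11
ES_D = max(EF_B=15, EF_C=11) = 15; EF_D = 15+7 = 22
Expected project duration μ = 22 days. Critical path: A → B → D.

Variances on critical path: σ²_A=9.000, σ²_B=1.778, σ²_D=4.000.
Largest is σ²_A = 9.000.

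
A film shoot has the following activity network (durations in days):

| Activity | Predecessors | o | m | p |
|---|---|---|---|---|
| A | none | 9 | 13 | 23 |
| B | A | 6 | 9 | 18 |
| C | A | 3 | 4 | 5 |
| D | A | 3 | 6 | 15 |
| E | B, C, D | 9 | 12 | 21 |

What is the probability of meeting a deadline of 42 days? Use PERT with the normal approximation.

te_A = (9 + 4·13 + 23)/6 = 84/6 = 14; σ²_A = ((23−9)/6)² = 5.444
te_B = (6 + 4·9 + 18)/6 = 60/6 = 10; σ²_B = ((18−6)/6)² = 4.000
te_C = (3 + 4·4 + 5)/6 = 24/6 = 4; σ²_C = ((5−3)/6)² = 0.111
te_D = (3 + 4·6 + 15)/6 = 42/6 = 7; σ²_D = ((15−3)/6)² = 4.000
te_E = (9 + 4·12 + 21)/6 = 78/6 = 13; σ²_E = ((21−9)/6)² = 4.000

Forward pass:
ES_A = 0; EF_A = 14
ES_B = 14; EF_B = 14+10 = 24
ES_C = 14; EF_C = 14+4 = 18
ES_D = 14; EF_D = 14+7 = 21
ES_E = max(EF_B=24, EF_C=18, EF_D=21) = 24; EF_E = 24+13 = 37
Expected project duration μ = 37 days. Critical path: A → B → E.

Variance along critical path = 5.444 + 4.000 + 4.000 = 13.444; σ = √13.444 = 3.667 days.
Z = (42 − 37) / 3.667 = 1.364
P(T ≤ 42) = Φ(1.364) ≈ 0.914

0.914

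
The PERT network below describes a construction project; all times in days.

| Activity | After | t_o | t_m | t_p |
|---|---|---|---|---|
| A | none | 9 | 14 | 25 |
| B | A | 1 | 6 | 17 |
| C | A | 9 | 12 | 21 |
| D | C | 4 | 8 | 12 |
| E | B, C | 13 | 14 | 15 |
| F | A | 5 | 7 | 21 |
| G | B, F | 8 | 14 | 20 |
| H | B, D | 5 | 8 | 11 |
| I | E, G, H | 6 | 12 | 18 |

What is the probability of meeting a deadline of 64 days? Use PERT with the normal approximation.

te_A = (9 + 4·14 + 25)/6 = 90/6 = 15; σ²_A = ((25−9)/6)² = 7.111
te_B = (1 + 4·6 + 17)/6 = 42/6 = 7; σ²_B = ((17−1)/6)² = 7.111
te_C = (9 + 4·12 + 21)/6 = 78/6 = 13; σ²_C = ((21−9)/6)² = 4.000
te_D = (4 + 4·8 + 12)/6 = 48/6 = 8; σ²_D = ((12−4)/6)² = 1.778
te_E = (13 + 4·14 + 15)/6 = 84/6 = 14; σ²_E = ((15−13)/6)² = 0.111
te_F = (5 + 4·7 + 21)/6 = 54/6 = 9; σ²_F = ((21−5)/6)² = 7.111
te_G = (8 + 4·14 + 20)/6 = 84/6 = 14; σ²_G = ((20−8)/6)² = 4.000
te_H = (5 + 4·8 + 11)/6 = 48/6 = 8; σ²_H = ((11−5)/6)² = 1.000
te_I = (6 + 4·12 + 18)/6 = 72/6 = 12; σ²_I = ((18−6)/6)² = 4.000

Forward pass:
ES_A = 0; EF_A = 15
ES_B = 15; EF_B = 15+7 = 22
ES_C = 15; EF_C = 15+13 = 28
ES_D = 28; EF_D = 28+8 = 36
ES_E = max(EF_B=22, EF_C=28) = 28; EF_E = 28+14 = 42
ES_F = 15; EF_F = 15+9 = 24
ES_G = max(EF_B=22, EF_F=24) = 24; EF_G = 24+14 = 38
ES_H = max(EF_B=22, EF_D=36) = 36; EF_H = 36+8 = 44
ES_I = max(EF_E=42, EF_G=38, EF_H=44) = 44; EF_I = 44+12 = 56
Expected project duration μ = 56 days. Critical path: A → C → D → H → I.

Variance along critical path = 7.111 + 4.000 + 1.778 + 1.000 + 4.000 = 17.889; σ = √17.889 = 4.230 days.
Z = (64 − 56) / 4.230 = 1.891
P(T ≤ 64) = Φ(1.891) ≈ 0.971

0.971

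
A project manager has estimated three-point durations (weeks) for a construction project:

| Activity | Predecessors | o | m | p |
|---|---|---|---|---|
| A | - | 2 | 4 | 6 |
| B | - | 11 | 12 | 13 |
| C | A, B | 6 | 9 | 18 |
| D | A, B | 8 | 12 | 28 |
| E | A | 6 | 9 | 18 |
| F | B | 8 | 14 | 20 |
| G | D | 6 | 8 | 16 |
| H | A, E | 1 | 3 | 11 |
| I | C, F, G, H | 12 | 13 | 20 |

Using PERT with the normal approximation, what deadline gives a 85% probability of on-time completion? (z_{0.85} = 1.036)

te_A = (2 + 4·4 + 6)/6 = 24/6 = 4; σ²_A = ((6−2)/6)² = 0.444
te_B = (11 + 4·12 + 13)/6 = 72/6 = 12; σ²_B = ((13−11)/6)² = 0.111
te_C = (6 + 4·9 + 18)/6 = 60/6 = 10; σ²_C = ((18−6)/6)² = 4.000
te_D = (8 + 4·12 + 28)/6 = 84/6 = 14; σ²_D = ((28−8)/6)² = 11.111
te_E = (6 + 4·9 + 18)/6 = 60/6 = 10; σ²_E = ((18−6)/6)² = 4.000
te_F = (8 + 4·14 + 20)/6 = 84/6 = 14; σ²_F = ((20−8)/6)² = 4.000
te_G = (6 + 4·8 + 16)/6 = 54/6 = 9; σ²_G = ((16−6)/6)² = 2.778
te_H = (1 + 4·3 + 11)/6 = 24/6 = 4; σ²_H = ((11−1)/6)² = 2.778
te_I = (12 + 4·13 + 20)/6 = 84/6 = 14; σ²_I = ((20−12)/6)² = 1.778

Forward pass:
ES_A = 0; EF_A = 4
ES_B = 0; EF_B = 12
ES_C = max(EF_A=4, EF_B=12) = 12; EF_C = 12+10 = 22
ES_D = max(EF_A=4, EF_B=12) = 12; EF_D = 12+14 = 26
ES_E = 4; EF_E = 4+10 = 14
ES_F = 12; EF_F = 12+14 = 26
ES_G = 26; EF_G = 26+9 = 35
ES_H = max(EF_A=4, EF_E=14) = 14; EF_H = 14+4 = 18
ES_I = max(EF_C=22, EF_F=26, EF_G=35, EF_H=18) = 35; EF_I = 35+14 = 49
Expected project duration μ = 49 weeks. Critical path: B → D → G → I.

Variance along critical path = 0.111 + 11.111 + 2.778 + 1.778 = 15.778; σ = 3.972 weeks.
D = μ + z·σ = 49 + 1.036·3.972 = 53.1 weeks

53.1 weeks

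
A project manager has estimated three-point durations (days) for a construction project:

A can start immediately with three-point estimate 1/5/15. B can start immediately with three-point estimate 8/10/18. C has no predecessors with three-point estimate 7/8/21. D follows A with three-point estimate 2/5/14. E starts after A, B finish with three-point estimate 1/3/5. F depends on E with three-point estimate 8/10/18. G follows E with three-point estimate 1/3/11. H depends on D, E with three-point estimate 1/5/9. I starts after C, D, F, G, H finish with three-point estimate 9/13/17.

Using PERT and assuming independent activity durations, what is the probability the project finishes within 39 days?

te_A = (1 + 4·5 + 15)/6 = 36/6 = 6; σ²_A = ((15−1)/6)² = 5.444
te_B = (8 + 4·10 + 18)/6 = 66/6 = 11; σ²_B = ((18−8)/6)² = 2.778
te_C = (7 + 4·8 + 21)/6 = 60/6 = 10; σ²_C = ((21−7)/6)² = 5.444
te_D = (2 + 4·5 + 14)/6 = 36/6 = 6; σ²_D = ((14−2)/6)² = 4.000
te_E = (1 + 4·3 + 5)/6 = 18/6 = 3; σ²_E = ((5−1)/6)² = 0.444
te_F = (8 + 4·10 + 18)/6 = 66/6 = 11; σ²_F = ((18−8)/6)² = 2.778
te_G = (1 + 4·3 + 11)/6 = 24/6 = 4; σ²_G = ((11−1)/6)² = 2.778
te_H = (1 + 4·5 + 9)/6 = 30/6 = 5; σ²_H = ((9−1)/6)² = 1.778
te_I = (9 + 4·13 + 17)/6 = 78/6 = 13; σ²_I = ((17−9)/6)² = 1.778

Forward pass:
ES_A = 0; EF_A = 6
ES_B = 0; EF_B = 11
ES_C = 0; EF_C = 10
ES_D = 6; EF_D = 6+6 = 12
ES_E = max(EF_A=6, EF_B=11) = 11; EF_E = 11+3 = 14
ES_F = 14; EF_F = 14+11 = 25
ES_G = 14; EF_G = 14+4 = 18
ES_H = max(EF_D=12, EF_E=14) = 14; EF_H = 14+5 = 19
ES_I = max(EF_C=10, EF_D=12, EF_F=25, EF_G=18, EF_H=19) = 25; EF_I = 25+13 = 38
Expected project duration μ = 38 days. Critical path: B → E → F → I.

Variance along critical path = 2.778 + 0.444 + 2.778 + 1.778 = 7.778; σ = √7.778 = 2.789 days.
Z = (39 − 38) / 2.789 = 0.359
P(T ≤ 39) = Φ(0.359) ≈ 0.640

0.640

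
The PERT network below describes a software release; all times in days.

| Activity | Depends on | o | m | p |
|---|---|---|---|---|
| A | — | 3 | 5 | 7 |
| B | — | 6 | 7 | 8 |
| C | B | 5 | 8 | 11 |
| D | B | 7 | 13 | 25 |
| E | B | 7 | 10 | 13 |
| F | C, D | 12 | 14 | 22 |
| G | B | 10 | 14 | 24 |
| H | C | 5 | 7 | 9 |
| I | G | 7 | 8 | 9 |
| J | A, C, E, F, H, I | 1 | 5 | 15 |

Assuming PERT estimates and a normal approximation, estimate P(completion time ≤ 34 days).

te_A = (3 + 4·5 + 7)/6 = 30/6 = 5; σ²_A = ((7−3)/6)² = 0.444
te_B = (6 + 4·7 + 8)/6 = 42/6 = 7; σ²_B = ((8−6)/6)² = 0.111
te_C = (5 + 4·8 + 11)/6 = 48/6 = 8; σ²_C = ((11−5)/6)² = 1.000
te_D = (7 + 4·13 + 25)/6 = 84/6 = 14; σ²_D = ((25−7)/6)² = 9.000
te_E = (7 + 4·10 + 13)/6 = 60/6 = 10; σ²_E = ((13−7)/6)² = 1.000
te_F = (12 + 4·14 + 22)/6 = 90/6 = 15; σ²_F = ((22−12)/6)² = 2.778
te_G = (10 + 4·14 + 24)/6 = 90/6 = 15; σ²_G = ((24−10)/6)² = 5.444
te_H = (5 + 4·7 + 9)/6 = 42/6 = 7; σ²_H = ((9−5)/6)² = 0.444
te_I = (7 + 4·8 + 9)/6 = 48/6 = 8; σ²_I = ((9−7)/6)² = 0.111
te_J = (1 + 4·5 + 15)/6 = 36/6 = 6; σ²_J = ((15−1)/6)² = 5.444

Forward pass:
ES_A = 0; EF_A = 5
ES_B = 0; EF_B = 7
ES_C = 7; EF_C = 7+8 = 15
ES_D = 7; EF_D = 7+14 = 21
ES_E = 7; EF_E = 7+10 = 17
ES_F = max(EF_C=15, EF_D=21) = 21; EF_F = 21+15 = 36
ES_G = 7; EF_G = 7+15 = 22
ES_H = 15; EF_H = 15+7 = 22
ES_I = 22; EF_I = 22+8 = 30
ES_J = max(EF_A=5, EF_C=15, EF_E=17, EF_F=36, EF_H=22, EF_I=30) = 36; EF_J = 36+6 = 42
Expected project duration μ = 42 days. Critical path: B → D → F → J.

Variance along critical path = 0.111 + 9.000 + 2.778 + 5.444 = 17.333; σ = √17.333 = 4.163 days.
Z = (34 − 42) / 4.163 = -1.922
P(T ≤ 34) = Φ(-1.922) ≈ 0.027

0.027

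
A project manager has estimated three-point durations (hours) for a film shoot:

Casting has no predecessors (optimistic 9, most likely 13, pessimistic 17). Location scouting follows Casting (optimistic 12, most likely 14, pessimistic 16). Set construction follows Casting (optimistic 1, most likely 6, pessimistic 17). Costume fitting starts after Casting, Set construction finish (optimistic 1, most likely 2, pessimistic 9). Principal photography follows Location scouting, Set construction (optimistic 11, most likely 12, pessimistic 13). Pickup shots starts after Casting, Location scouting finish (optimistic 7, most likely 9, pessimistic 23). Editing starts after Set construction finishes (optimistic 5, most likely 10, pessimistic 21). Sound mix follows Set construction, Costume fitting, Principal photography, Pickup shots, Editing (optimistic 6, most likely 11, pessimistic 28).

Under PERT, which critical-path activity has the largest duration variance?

Sound mix

te_Casting = (9 + 4·13 + 17)/6 = 78/6 = 13; σ²_Casting = ((17−9)/6)² = 1.778
te_Location scouting = (12 + 4·14 + 16)/6 = 84/6 = 14; σ²_Location scouting = ((16−12)/6)² = 0.444
te_Set construction = (1 + 4·6 + 17)/6 = 42/6 = 7; σ²_Set construction = ((17−1)/6)² = 7.111
te_Costume fitting = (1 + 4·2 + 9)/6 = 18/6 = 3; σ²_Costume fitting = ((9−1)/6)² = 1.778
te_Principal photography = (11 + 4·12 + 13)/6 = 72/6 = 12; σ²_Principal photography = ((13−11)/6)² = 0.111
te_Pickup shots = (7 + 4·9 + 23)/6 = 66/6 = 11; σ²_Pickup shots = ((23−7)/6)² = 7.111
te_Editing = (5 + 4·10 + 21)/6 = 66/6 = 11; σ²_Editing = ((21−5)/6)² = 7.111
te_Sound mix = (6 + 4·11 + 28)/6 = 78/6 = 13; σ²_Sound mix = ((28−6)/6)² = 13.444

Forward pass:
ES_Casting = 0; EF_Casting = 13
ES_Location scouting = 13; EF_Location scouting = 13+14 = 27
ES_Set construction = 13; EF_Set construction = 13+7 = 20
ES_Costume fitting = max(EF_Casting=13, EF_Set construction=20) = 20; EF_Costume fitting = 20+3 = 23
ES_Principal photography = max(EF_Location scouting=27, EF_Set construction=20) = 27; EF_Principal photography = 27+12 = 39
ES_Pickup shots = max(EF_Casting=13, EF_Location scouting=27) = 27; EF_Pickup shots = 27+11 = 38
ES_Editing = 20; EF_Editing = 20+11 = 31
ES_Sound mix = max(EF_Set construction=20, EF_Costume fitting=23, EF_Principal photography=39, EF_Pickup shots=38, EF_Editing=31) = 39; EF_Sound mix = 39+13 = 52
Expected project duration μ = 52 hours. Critical path: Casting → Location scouting → Principal photography → Sound mix.

Variances on critical path: σ²_Casting=1.778, σ²_Location scouting=0.444, σ²_Principal photography=0.111, σ²_Sound mix=13.444.
Largest is σ²_Sound mix = 13.444.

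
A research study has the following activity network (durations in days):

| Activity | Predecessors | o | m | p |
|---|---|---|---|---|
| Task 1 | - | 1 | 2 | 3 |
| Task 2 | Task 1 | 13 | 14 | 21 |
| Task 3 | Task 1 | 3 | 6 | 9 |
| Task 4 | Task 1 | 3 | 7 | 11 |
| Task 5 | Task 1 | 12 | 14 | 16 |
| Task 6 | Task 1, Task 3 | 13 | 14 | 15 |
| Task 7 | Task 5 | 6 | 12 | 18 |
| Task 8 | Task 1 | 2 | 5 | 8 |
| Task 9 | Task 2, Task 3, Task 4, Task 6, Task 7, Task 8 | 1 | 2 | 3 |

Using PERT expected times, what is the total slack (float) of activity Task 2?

te_Task 1 = (1 + 4·2 + 3)/6 = 12/6 = 2
te_Task 2 = (13 + 4·14 + 21)/6 = 90/6 = 15
te_Task 3 = (3 + 4·6 + 9)/6 = 36/6 = 6
te_Task 4 = (3 + 4·7 + 11)/6 = 42/6 = 7
te_Task 5 = (12 + 4·14 + 16)/6 = 84/6 = 14
te_Task 6 = (13 + 4·14 + 15)/6 = 84/6 = 14
te_Task 7 = (6 + 4·12 + 18)/6 = 72/6 = 12
te_Task 8 = (2 + 4·5 + 8)/6 = 30/6 = 5
te_Task 9 = (1 + 4·2 + 3)/6 = 12/6 = 2

Forward pass:
ES_Task 1 = 0; EF_Task 1 = 2
ES_Task 2 = 2; EF_Task 2 = 2+15 = 17
ES_Task 3 = 2; EF_Task 3 = 2+6 = 8
ES_Task 4 = 2; EF_Task 4 = 2+7 = 9
ES_Task 5 = 2; EF_Task 5 = 2+14 = 16
ES_Task 6 = max(EF_Task 1=2, EF_Task 3=8) = 8; EF_Task 6 = 8+14 = 22
ES_Task 7 = 16; EF_Task 7 = 16+12 = 28
ES_Task 8 = 2; EF_Task 8 = 2+5 = 7
ES_Task 9 = max(EF_Task 2=17, EF_Task 3=8, EF_Task 4=9, EF_Task 6=22, EF_Task 7=28, EF_Task 8=7) = 28; EF_Task 9 = 28+2 = 30
Expected project duration μ = 30 days. Critical path: Task 1 → Task 5 → Task 7 → Task 9.

Backward pass:
LF_Task 9 = 30; LS_Task 9 = 30−2 = 28
LF_Task 8 = LS_Task 9 = 28; LS_Task 8 = 28−5 = 23
LF_Task 7 = LS_Task 9 = 28; LS_Task 7 = 28−12 = 16
LF_Task 6 = LS_Task 9 = 28; LS_Task 6 = 28−14 = 14
LF_Task 5 = LS_Task 7 = 16; LS_Task 5 = 16−14 = 2
LF_Task 4 = LS_Task 9 = 28; LS_Task 4 = 28−7 = 21
LF_Task 3 = min(LS_Task 6=14, LS_Task 9=28) = 14; LS_Task 3 = 14−6 = 8
LF_Task 2 = LS_Task 9 = 28; LS_Task 2 = 28−15 = 13
LF_Task 1 = min(LS_Task 2=13, LS_Task 3=8, LS_Task 4=21, LS_Task 5=2, LS_Task 6=14, LS_Task 8=23) = 2; LS_Task 1 = 2−2 = 0
Slack_Task 2 = LS_Task 2 − ES_Task 2 = 13 − 2 = 11

11 days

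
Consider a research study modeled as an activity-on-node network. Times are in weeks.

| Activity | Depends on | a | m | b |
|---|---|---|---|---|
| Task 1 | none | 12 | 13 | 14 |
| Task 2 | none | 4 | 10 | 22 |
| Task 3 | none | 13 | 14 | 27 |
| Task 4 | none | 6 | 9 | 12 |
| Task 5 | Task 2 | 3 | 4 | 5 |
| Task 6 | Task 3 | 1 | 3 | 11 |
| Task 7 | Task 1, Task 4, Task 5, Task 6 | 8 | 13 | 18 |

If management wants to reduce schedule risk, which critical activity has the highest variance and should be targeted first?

Task 3

te_Task 1 = (12 + 4·13 + 14)/6 = 78/6 = 13; σ²_Task 1 = ((14−12)/6)² = 0.111
te_Task 2 = (4 + 4·10 + 22)/6 = 66/6 = 11; σ²_Task 2 = ((22−4)/6)² = 9.000
te_Task 3 = (13 + 4·14 + 27)/6 = 96/6 = 16; σ²_Task 3 = ((27−13)/6)² = 5.444
te_Task 4 = (6 + 4·9 + 12)/6 = 54/6 = 9; σ²_Task 4 = ((12−6)/6)² = 1.000
te_Task 5 = (3 + 4·4 + 5)/6 = 24/6 = 4; σ²_Task 5 = ((5−3)/6)² = 0.111
te_Task 6 = (1 + 4·3 + 11)/6 = 24/6 = 4; σ²_Task 6 = ((11−1)/6)² = 2.778
te_Task 7 = (8 + 4·13 + 18)/6 = 78/6 = 13; σ²_Task 7 = ((18−8)/6)² = 2.778

Forward pass:
ES_Task 1 = 0; EF_Task 1 = 13
ES_Task 2 = 0; EF_Task 2 = 11
ES_Task 3 = 0; EF_Task 3 = 16
ES_Task 4 = 0; EF_Task 4 = 9
ES_Task 5 = 11; EF_Task 5 = 11+4 = 15
ES_Task 6 = 16; EF_Task 6 = 16+4 = 20
ES_Task 7 = max(EF_Task 1=13, EF_Task 4=9, EF_Task 5=15, EF_Task 6=20) = 20; EF_Task 7 = 20+13 = 33
Expected project duration μ = 33 weeks. Critical path: Task 3 → Task 6 → Task 7.

Variances on critical path: σ²_Task 3=5.444, σ²_Task 6=2.778, σ²_Task 7=2.778.
Largest is σ²_Task 3 = 5.444.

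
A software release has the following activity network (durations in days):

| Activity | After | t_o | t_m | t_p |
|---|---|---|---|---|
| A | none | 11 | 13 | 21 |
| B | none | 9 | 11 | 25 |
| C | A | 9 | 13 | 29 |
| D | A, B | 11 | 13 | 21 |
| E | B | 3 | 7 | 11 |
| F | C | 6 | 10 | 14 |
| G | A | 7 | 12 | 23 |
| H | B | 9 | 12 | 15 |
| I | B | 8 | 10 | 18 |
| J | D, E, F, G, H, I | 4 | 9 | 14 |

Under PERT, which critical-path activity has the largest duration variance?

C

te_A = (11 + 4·13 + 21)/6 = 84/6 = 14; σ²_A = ((21−11)/6)² = 2.778
te_B = (9 + 4·11 + 25)/6 = 78/6 = 13; σ²_B = ((25−9)/6)² = 7.111
te_C = (9 + 4·13 + 29)/6 = 90/6 = 15; σ²_C = ((29−9)/6)² = 11.111
te_D = (11 + 4·13 + 21)/6 = 84/6 = 14; σ²_D = ((21−11)/6)² = 2.778
te_E = (3 + 4·7 + 11)/6 = 42/6 = 7; σ²_E = ((11−3)/6)² = 1.778
te_F = (6 + 4·10 + 14)/6 = 60/6 = 10; σ²_F = ((14−6)/6)² = 1.778
te_G = (7 + 4·12 + 23)/6 = 78/6 = 13; σ²_G = ((23−7)/6)² = 7.111
te_H = (9 + 4·12 + 15)/6 = 72/6 = 12; σ²_H = ((15−9)/6)² = 1.000
te_I = (8 + 4·10 + 18)/6 = 66/6 = 11; σ²_I = ((18−8)/6)² = 2.778
te_J = (4 + 4·9 + 14)/6 = 54/6 = 9; σ²_J = ((14−4)/6)² = 2.778

Forward pass:
ES_A = 0; EF_A = 14
ES_B = 0; EF_B = 13
ES_C = 14; EF_C = 14+15 = 29
ES_D = max(EF_A=14, EF_B=13) = 14; EF_D = 14+14 = 28
ES_E = 13; EF_E = 13+7 = 20
ES_F = 29; EF_F = 29+10 = 39
ES_G = 14; EF_G = 14+13 = 27
ES_H = 13; EF_H = 13+12 = 25
ES_I = 13; EF_I = 13+11 = 24
ES_J = max(EF_D=28, EF_E=20, EF_F=39, EF_G=27, EF_H=25, EF_I=24) = 39; EF_J = 39+9 = 48
Expected project duration μ = 48 days. Critical path: A → C → F → J.

Variances on critical path: σ²_A=2.778, σ²_C=11.111, σ²_F=1.778, σ²_J=2.778.
Largest is σ²_C = 11.111.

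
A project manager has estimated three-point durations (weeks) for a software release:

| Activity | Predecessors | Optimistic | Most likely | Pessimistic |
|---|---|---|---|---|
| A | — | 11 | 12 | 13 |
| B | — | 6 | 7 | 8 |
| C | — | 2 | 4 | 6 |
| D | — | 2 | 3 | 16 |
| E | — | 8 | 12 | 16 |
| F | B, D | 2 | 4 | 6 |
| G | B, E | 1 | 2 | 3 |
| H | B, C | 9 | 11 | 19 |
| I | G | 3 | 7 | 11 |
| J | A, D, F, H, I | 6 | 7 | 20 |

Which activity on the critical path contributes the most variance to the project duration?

J

te_A = (11 + 4·12 + 13)/6 = 72/6 = 12; σ²_A = ((13−11)/6)² = 0.111
te_B = (6 + 4·7 + 8)/6 = 42/6 = 7; σ²_B = ((8−6)/6)² = 0.111
te_C = (2 + 4·4 + 6)/6 = 24/6 = 4; σ²_C = ((6−2)/6)² = 0.444
te_D = (2 + 4·3 + 16)/6 = 30/6 = 5; σ²_D = ((16−2)/6)² = 5.444
te_E = (8 + 4·12 + 16)/6 = 72/6 = 12; σ²_E = ((16−8)/6)² = 1.778
te_F = (2 + 4·4 + 6)/6 = 24/6 = 4; σ²_F = ((6−2)/6)² = 0.444
te_G = (1 + 4·2 + 3)/6 = 12/6 = 2; σ²_G = ((3−1)/6)² = 0.111
te_H = (9 + 4·11 + 19)/6 = 72/6 = 12; σ²_H = ((19−9)/6)² = 2.778
te_I = (3 + 4·7 + 11)/6 = 42/6 = 7; σ²_I = ((11−3)/6)² = 1.778
te_J = (6 + 4·7 + 20)/6 = 54/6 = 9; σ²_J = ((20−6)/6)² = 5.444

Forward pass:
ES_A = 0; EF_A = 12
ES_B = 0; EF_B = 7
ES_C = 0; EF_C = 4
ES_D = 0; EF_D = 5
ES_E = 0; EF_E = 12
ES_F = max(EF_B=7, EF_D=5) = 7; EF_F = 7+4 = 11
ES_G = max(EF_B=7, EF_E=12) = 12; EF_G = 12+2 = 14
ES_H = max(EF_B=7, EF_C=4) = 7; EF_H = 7+12 = 19
ES_I = 14; EF_I = 14+7 = 21
ES_J = max(EF_A=12, EF_D=5, EF_F=11, EF_H=19, EF_I=21) = 21; EF_J = 21+9 = 30
Expected project duration μ = 30 weeks. Critical path: E → G → I → J.

Variances on critical path: σ²_E=1.778, σ²_G=0.111, σ²_I=1.778, σ²_J=5.444.
Largest is σ²_J = 5.444.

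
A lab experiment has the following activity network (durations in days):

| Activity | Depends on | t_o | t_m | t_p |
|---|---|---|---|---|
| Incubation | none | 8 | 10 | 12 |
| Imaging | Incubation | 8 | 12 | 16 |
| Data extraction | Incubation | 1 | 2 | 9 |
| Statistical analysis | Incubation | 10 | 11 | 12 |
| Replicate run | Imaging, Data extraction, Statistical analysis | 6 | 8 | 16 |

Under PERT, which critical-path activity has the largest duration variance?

Replicate run

te_Incubation = (8 + 4·10 + 12)/6 = 60/6 = 10; σ²_Incubation = ((12−8)/6)² = 0.444
te_Imaging = (8 + 4·12 + 16)/6 = 72/6 = 12; σ²_Imaging = ((16−8)/6)² = 1.778
te_Data extraction = (1 + 4·2 + 9)/6 = 18/6 = 3; σ²_Data extraction = ((9−1)/6)² = 1.778
te_Statistical analysis = (10 + 4·11 + 12)/6 = 66/6 = 11; σ²_Statistical analysis = ((12−10)/6)² = 0.111
te_Replicate run = (6 + 4·8 + 16)/6 = 54/6 = 9; σ²_Replicate run = ((16−6)/6)² = 2.778

Forward pass:
ES_Incubation = 0; EF_Incubation = 10
ES_Imaging = 10; EF_Imaging = 10+12 = 22
ES_Data extraction = 10; EF_Data extraction = 10+3 = 13
ES_Statistical analysis = 10; EF_Statistical analysis = 10+11 = 21
ES_Replicate run = max(EF_Imaging=22, EF_Data extraction=13, EF_Statistical analysis=21) = 22; EF_Replicate run = 22+9 = 31
Expected project duration μ = 31 days. Critical path: Incubation → Imaging → Replicate run.

Variances on critical path: σ²_Incubation=0.444, σ²_Imaging=1.778, σ²_Replicate run=2.778.
Largest is σ²_Replicate run = 2.778.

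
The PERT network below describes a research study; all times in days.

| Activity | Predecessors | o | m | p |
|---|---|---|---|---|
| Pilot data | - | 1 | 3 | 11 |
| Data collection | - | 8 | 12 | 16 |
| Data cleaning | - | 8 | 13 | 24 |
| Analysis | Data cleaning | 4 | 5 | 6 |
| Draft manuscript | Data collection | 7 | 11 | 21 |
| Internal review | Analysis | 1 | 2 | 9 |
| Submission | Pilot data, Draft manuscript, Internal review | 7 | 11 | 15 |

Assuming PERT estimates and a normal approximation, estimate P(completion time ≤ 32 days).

0.159

te_Pilot data = (1 + 4·3 + 11)/6 = 24/6 = 4; σ²_Pilot data = ((11−1)/6)² = 2.778
te_Data collection = (8 + 4·12 + 16)/6 = 72/6 = 12; σ²_Data collection = ((16−8)/6)² = 1.778
te_Data cleaning = (8 + 4·13 + 24)/6 = 84/6 = 14; σ²_Data cleaning = ((24−8)/6)² = 7.111
te_Analysis = (4 + 4·5 + 6)/6 = 30/6 = 5; σ²_Analysis = ((6−4)/6)² = 0.111
te_Draft manuscript = (7 + 4·11 + 21)/6 = 72/6 = 12; σ²_Draft manuscript = ((21−7)/6)² = 5.444
te_Internal review = (1 + 4·2 + 9)/6 = 18/6 = 3; σ²_Internal review = ((9−1)/6)² = 1.778
te_Submission = (7 + 4·11 + 15)/6 = 66/6 = 11; σ²_Submission = ((15−7)/6)² = 1.778

Forward pass:
ES_Pilot data = 0; EF_Pilot data = 4
ES_Data collection = 0; EF_Data collection = 12
ES_Data cleaning = 0; EF_Data cleaning = 14
ES_Analysis = 14; EF_Analysis = 14+5 = 19
ES_Draft manuscript = 12; EF_Draft manuscript = 12+12 = 24
ES_Internal review = 19; EF_Internal review = 19+3 = 22
ES_Submission = max(EF_Pilot data=4, EF_Draft manuscript=24, EF_Internal review=22) = 24; EF_Submission = 24+11 = 35
Expected project duration μ = 35 days. Critical path: Data collection → Draft manuscript → Submission.

Variance along critical path = 1.778 + 5.444 + 1.778 = 9.000; σ = √9.000 = 3.000 days.
Z = (32 − 35) / 3.000 = -1.000
P(T ≤ 32) = Φ(-1.000) ≈ 0.159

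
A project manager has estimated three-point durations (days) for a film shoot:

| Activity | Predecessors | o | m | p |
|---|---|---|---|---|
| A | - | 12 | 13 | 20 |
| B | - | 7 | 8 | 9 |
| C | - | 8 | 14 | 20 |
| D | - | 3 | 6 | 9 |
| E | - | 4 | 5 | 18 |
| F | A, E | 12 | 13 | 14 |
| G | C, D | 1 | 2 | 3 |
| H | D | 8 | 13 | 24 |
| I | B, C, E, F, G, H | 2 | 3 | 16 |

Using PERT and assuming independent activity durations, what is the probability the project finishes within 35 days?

0.866

te_A = (12 + 4·13 + 20)/6 = 84/6 = 14; σ²_A = ((20−12)/6)² = 1.778
te_B = (7 + 4·8 + 9)/6 = 48/6 = 8; σ²_B = ((9−7)/6)² = 0.111
te_C = (8 + 4·14 + 20)/6 = 84/6 = 14; σ²_C = ((20−8)/6)² = 4.000
te_D = (3 + 4·6 + 9)/6 = 36/6 = 6; σ²_D = ((9−3)/6)² = 1.000
te_E = (4 + 4·5 + 18)/6 = 42/6 = 7; σ²_E = ((18−4)/6)² = 5.444
te_F = (12 + 4·13 + 14)/6 = 78/6 = 13; σ²_F = ((14−12)/6)² = 0.111
te_G = (1 + 4·2 + 3)/6 = 12/6 = 2; σ²_G = ((3−1)/6)² = 0.111
te_H = (8 + 4·13 + 24)/6 = 84/6 = 14; σ²_H = ((24−8)/6)² = 7.111
te_I = (2 + 4·3 + 16)/6 = 30/6 = 5; σ²_I = ((16−2)/6)² = 5.444

Forward pass:
ES_A = 0; EF_A = 14
ES_B = 0; EF_B = 8
ES_C = 0; EF_C = 14
ES_D = 0; EF_D = 6
ES_E = 0; EF_E = 7
ES_F = max(EF_A=14, EF_E=7) = 14; EF_F = 14+13 = 27
ES_G = max(EF_C=14, EF_D=6) = 14; EF_G = 14+2 = 16
ES_H = 6; EF_H = 6+14 = 20
ES_I = max(EF_B=8, EF_C=14, EF_E=7, EF_F=27, EF_G=16, EF_H=20) = 27; EF_I = 27+5 = 32
Expected project duration μ = 32 days. Critical path: A → F → I.

Variance along critical path = 1.778 + 0.111 + 5.444 = 7.333; σ = √7.333 = 2.708 days.
Z = (35 − 32) / 2.708 = 1.108
P(T ≤ 35) = Φ(1.108) ≈ 0.866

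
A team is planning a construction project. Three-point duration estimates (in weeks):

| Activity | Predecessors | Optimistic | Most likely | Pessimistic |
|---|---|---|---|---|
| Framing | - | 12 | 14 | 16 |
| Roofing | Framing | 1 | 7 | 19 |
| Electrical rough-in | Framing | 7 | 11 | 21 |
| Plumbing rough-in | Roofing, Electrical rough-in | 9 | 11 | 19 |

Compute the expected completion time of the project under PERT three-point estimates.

38 weeks

te_Framing = (12 + 4·14 + 16)/6 = 84/6 = 14
te_Roofing = (1 + 4·7 + 19)/6 = 48/6 = 8
te_Electrical rough-in = (7 + 4·11 + 21)/6 = 72/6 = 12
te_Plumbing rough-in = (9 + 4·11 + 19)/6 = 72/6 = 12

Forward pass:
ES_Framing = 0; EF_Framing = 14
ES_Roofing = 14; EF_Roofing = 14+8 = 22
ES_Electrical rough-in = 14; EF_Electrical rough-in = 14+12 = 26
ES_Plumbing rough-in = max(EF_Roofing=22, EF_Electrical rough-in=26) = 26; EF_Plumbing rough-in = 26+12 = 38
Expected project duration μ = 38 weeks. Critical path: Framing → Electrical rough-in → Plumbing rough-in.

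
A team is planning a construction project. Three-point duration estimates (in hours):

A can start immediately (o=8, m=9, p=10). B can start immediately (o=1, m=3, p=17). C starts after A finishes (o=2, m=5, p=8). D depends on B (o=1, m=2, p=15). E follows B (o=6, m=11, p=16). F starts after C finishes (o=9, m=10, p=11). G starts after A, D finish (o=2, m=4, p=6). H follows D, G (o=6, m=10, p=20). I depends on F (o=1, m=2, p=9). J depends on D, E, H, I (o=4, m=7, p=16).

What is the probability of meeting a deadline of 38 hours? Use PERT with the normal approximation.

0.872

te_A = (8 + 4·9 + 10)/6 = 54/6 = 9; σ²_A = ((10−8)/6)² = 0.111
te_B = (1 + 4·3 + 17)/6 = 30/6 = 5; σ²_B = ((17−1)/6)² = 7.111
te_C = (2 + 4·5 + 8)/6 = 30/6 = 5; σ²_C = ((8−2)/6)² = 1.000
te_D = (1 + 4·2 + 15)/6 = 24/6 = 4; σ²_D = ((15−1)/6)² = 5.444
te_E = (6 + 4·11 + 16)/6 = 66/6 = 11; σ²_E = ((16−6)/6)² = 2.778
te_F = (9 + 4·10 + 11)/6 = 60/6 = 10; σ²_F = ((11−9)/6)² = 0.111
te_G = (2 + 4·4 + 6)/6 = 24/6 = 4; σ²_G = ((6−2)/6)² = 0.444
te_H = (6 + 4·10 + 20)/6 = 66/6 = 11; σ²_H = ((20−6)/6)² = 5.444
te_I = (1 + 4·2 + 9)/6 = 18/6 = 3; σ²_I = ((9−1)/6)² = 1.778
te_J = (4 + 4·7 + 16)/6 = 48/6 = 8; σ²_J = ((16−4)/6)² = 4.000

Forward pass:
ES_A = 0; EF_A = 9
ES_B = 0; EF_B = 5
ES_C = 9; EF_C = 9+5 = 14
ES_D = 5; EF_D = 5+4 = 9
ES_E = 5; EF_E = 5+11 = 16
ES_F = 14; EF_F = 14+10 = 24
ES_G = max(EF_A=9, EF_D=9) = 9; EF_G = 9+4 = 13
ES_H = max(EF_D=9, EF_G=13) = 13; EF_H = 13+11 = 24
ES_I = 24; EF_I = 24+3 = 27
ES_J = max(EF_D=9, EF_E=16, EF_H=24, EF_I=27) = 27; EF_J = 27+8 = 35
Expected project duration μ = 35 hours. Critical path: A → C → F → I → J.

Variance along critical path = 0.111 + 1.000 + 0.111 + 1.778 + 4.000 = 7.000; σ = √7.000 = 2.646 hours.
Z = (38 − 35) / 2.646 = 1.134
P(T ≤ 38) = Φ(1.134) ≈ 0.872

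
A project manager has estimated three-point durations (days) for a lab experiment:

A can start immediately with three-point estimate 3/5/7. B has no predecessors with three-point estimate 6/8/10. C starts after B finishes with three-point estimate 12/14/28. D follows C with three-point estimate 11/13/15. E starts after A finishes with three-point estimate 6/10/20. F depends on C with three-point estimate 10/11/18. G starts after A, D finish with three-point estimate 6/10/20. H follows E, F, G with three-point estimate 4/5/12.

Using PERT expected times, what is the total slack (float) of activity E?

32 days

te_A = (3 + 4·5 + 7)/6 = 30/6 = 5
te_B = (6 + 4·8 + 10)/6 = 48/6 = 8
te_C = (12 + 4·14 + 28)/6 = 96/6 = 16
te_D = (11 + 4·13 + 15)/6 = 78/6 = 13
te_E = (6 + 4·10 + 20)/6 = 66/6 = 11
te_F = (10 + 4·11 + 18)/6 = 72/6 = 12
te_G = (6 + 4·10 + 20)/6 = 66/6 = 11
te_H = (4 + 4·5 + 12)/6 = 36/6 = 6

Forward pass:
ES_A = 0; EF_A = 5
ES_B = 0; EF_B = 8
ES_C = 8; EF_C = 8+16 = 24
ES_D = 24; EF_D = 24+13 = 37
ES_E = 5; EF_E = 5+11 = 16
ES_F = 24; EF_F = 24+12 = 36
ES_G = max(EF_A=5, EF_D=37) = 37; EF_G = 37+11 = 48
ES_H = max(EF_E=16, EF_F=36, EF_G=48) = 48; EF_H = 48+6 = 54
Expected project duration μ = 54 days. Critical path: B → C → D → G → H.

Backward pass:
LF_H = 54; LS_H = 54−6 = 48
LF_G = LS_H = 48; LS_G = 48−11 = 37
LF_F = LS_H = 48; LS_F = 48−12 = 36
LF_E = LS_H = 48; LS_E = 48−11 = 37
LF_D = LS_G = 37; LS_D = 37−13 = 24
LF_C = min(LS_D=24, LS_F=36) = 24; LS_C = 24−16 = 8
LF_B = LS_C = 8; LS_B = 8−8 = 0
LF_A = min(LS_E=37, LS_G=37) = 37; LS_A = 37−5 = 32
Slack_E = LS_E − ES_E = 37 − 5 = 32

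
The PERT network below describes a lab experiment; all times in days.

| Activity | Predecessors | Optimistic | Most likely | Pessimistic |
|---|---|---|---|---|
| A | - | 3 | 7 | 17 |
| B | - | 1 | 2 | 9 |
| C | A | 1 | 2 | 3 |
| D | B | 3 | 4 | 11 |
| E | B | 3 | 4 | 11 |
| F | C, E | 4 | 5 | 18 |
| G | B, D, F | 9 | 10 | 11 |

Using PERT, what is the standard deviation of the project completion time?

te_A = (3 + 4·7 + 17)/6 = 48/6 = 8; σ²_A = ((17−3)/6)² = 5.444
te_B = (1 + 4·2 + 9)/6 = 18/6 = 3; σ²_B = ((9−1)/6)² = 1.778
te_C = (1 + 4·2 + 3)/6 = 12/6 = 2; σ²_C = ((3−1)/6)² = 0.111
te_D = (3 + 4·4 + 11)/6 = 30/6 = 5; σ²_D = ((11−3)/6)² = 1.778
te_E = (3 + 4·4 + 11)/6 = 30/6 = 5; σ²_E = ((11−3)/6)² = 1.778
te_F = (4 + 4·5 + 18)/6 = 42/6 = 7; σ²_F = ((18−4)/6)² = 5.444
te_G = (9 + 4·10 + 11)/6 = 60/6 = 10; σ²_G = ((11−9)/6)² = 0.111

Forward pass:
ES_A = 0; EF_A = 8
ES_B = 0; EF_B = 3
ES_C = 8; EF_C = 8+2 = 10
ES_D = 3; EF_D = 3+5 = 8
ES_E = 3; EF_E = 3+5 = 8
ES_F = max(EF_C=10, EF_E=8) = 10; EF_F = 10+7 = 17
ES_G = max(EF_B=3, EF_D=8, EF_F=17) = 17; EF_G = 17+10 = 27
Expected project duration μ = 27 days. Critical path: A → C → F → G.

Variance along critical path = 5.444 + 0.111 + 5.444 + 0.111 = 11.111
σ = √11.111 = 3.333 days

3.33 days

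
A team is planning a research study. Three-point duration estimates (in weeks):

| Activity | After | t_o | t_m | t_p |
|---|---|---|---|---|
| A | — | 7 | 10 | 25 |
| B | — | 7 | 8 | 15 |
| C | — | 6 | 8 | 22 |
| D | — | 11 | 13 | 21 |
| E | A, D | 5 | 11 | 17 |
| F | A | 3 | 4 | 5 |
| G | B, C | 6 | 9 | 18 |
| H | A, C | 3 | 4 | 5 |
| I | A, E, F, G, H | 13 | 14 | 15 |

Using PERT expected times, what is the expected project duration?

te_A = (7 + 4·10 + 25)/6 = 72/6 = 12
te_B = (7 + 4·8 + 15)/6 = 54/6 = 9
te_C = (6 + 4·8 + 22)/6 = 60/6 = 10
te_D = (11 + 4·13 + 21)/6 = 84/6 = 14
te_E = (5 + 4·11 + 17)/6 = 66/6 = 11
te_F = (3 + 4·4 + 5)/6 = 24/6 = 4
te_G = (6 + 4·9 + 18)/6 = 60/6 = 10
te_H = (3 + 4·4 + 5)/6 = 24/6 = 4
te_I = (13 + 4·14 + 15)/6 = 84/6 = 14

Forward pass:
ES_A = 0; EF_A = 12
ES_B = 0; EF_B = 9
ES_C = 0; EF_C = 10
ES_D = 0; EF_D = 14
ES_E = max(EF_A=12, EF_D=14) = 14; EF_E = 14+11 = 25
ES_F = 12; EF_F = 12+4 = 16
ES_G = max(EF_B=9, EF_C=10) = 10; EF_G = 10+10 = 20
ES_H = max(EF_A=12, EF_C=10) = 12; EF_H = 12+4 = 16
ES_I = max(EF_A=12, EF_E=25, EF_F=16, EF_G=20, EF_H=16) = 25; EF_I = 25+14 = 39
Expected project duration μ = 39 weeks. Critical path: D → E → I.

39 weeks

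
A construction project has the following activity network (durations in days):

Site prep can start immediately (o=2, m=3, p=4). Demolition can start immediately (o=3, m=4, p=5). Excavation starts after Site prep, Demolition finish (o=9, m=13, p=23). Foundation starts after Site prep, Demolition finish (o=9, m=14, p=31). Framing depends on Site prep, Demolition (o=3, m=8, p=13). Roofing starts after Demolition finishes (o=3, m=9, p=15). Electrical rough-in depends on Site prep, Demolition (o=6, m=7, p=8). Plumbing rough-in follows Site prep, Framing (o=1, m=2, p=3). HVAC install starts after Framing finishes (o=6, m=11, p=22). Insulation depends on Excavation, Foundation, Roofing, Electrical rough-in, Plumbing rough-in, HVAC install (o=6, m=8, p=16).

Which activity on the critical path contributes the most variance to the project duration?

te_Site prep = (2 + 4·3 + 4)/6 = 18/6 = 3; σ²_Site prep = ((4−2)/6)² = 0.111
te_Demolition = (3 + 4·4 + 5)/6 = 24/6 = 4; σ²_Demolition = ((5−3)/6)² = 0.111
te_Excavation = (9 + 4·13 + 23)/6 = 84/6 = 14; σ²_Excavation = ((23−9)/6)² = 5.444
te_Foundation = (9 + 4·14 + 31)/6 = 96/6 = 16; σ²_Foundation = ((31−9)/6)² = 13.444
te_Framing = (3 + 4·8 + 13)/6 = 48/6 = 8; σ²_Framing = ((13−3)/6)² = 2.778
te_Roofing = (3 + 4·9 + 15)/6 = 54/6 = 9; σ²_Roofing = ((15−3)/6)² = 4.000
te_Electrical rough-in = (6 + 4·7 + 8)/6 = 42/6 = 7; σ²_Electrical rough-in = ((8−6)/6)² = 0.111
te_Plumbing rough-in = (1 + 4·2 + 3)/6 = 12/6 = 2; σ²_Plumbing rough-in = ((3−1)/6)² = 0.111
te_HVAC install = (6 + 4·11 + 22)/6 = 72/6 = 12; σ²_HVAC install = ((22−6)/6)² = 7.111
te_Insulation = (6 + 4·8 + 16)/6 = 54/6 = 9; σ²_Insulation = ((16−6)/6)² = 2.778

Forward pass:
ES_Site prep = 0; EF_Site prep = 3
ES_Demolition = 0; EF_Demolition = 4
ES_Excavation = max(EF_Site prep=3, EF_Demolition=4) = 4; EF_Excavation = 4+14 = 18
ES_Foundation = max(EF_Site prep=3, EF_Demolition=4) = 4; EF_Foundation = 4+16 = 20
ES_Framing = max(EF_Site prep=3, EF_Demolition=4) = 4; EF_Framing = 4+8 = 12
ES_Roofing = 4; EF_Roofing = 4+9 = 13
ES_Electrical rough-in = max(EF_Site prep=3, EF_Demolition=4) = 4; EF_Electrical rough-in = 4+7 = 11
ES_Plumbing rough-in = max(EF_Site prep=3, EF_Framing=12) = 12; EF_Plumbing rough-in = 12+2 = 14
ES_HVAC install = 12; EF_HVAC install = 12+12 = 24
ES_Insulation = max(EF_Excavation=18, EF_Foundation=20, EF_Roofing=13, EF_Electrical rough-in=11, EF_Plumbing rough-in=14, EF_HVAC install=24) = 24; EF_Insulation = 24+9 = 33
Expected project duration μ = 33 days. Critical path: Demolition → Framing → HVAC install → Insulation.

Variances on critical path: σ²_Demolition=0.111, σ²_Framing=2.778, σ²_HVAC install=7.111, σ²_Insulation=2.778.
Largest is σ²_HVAC install = 7.111.

HVAC install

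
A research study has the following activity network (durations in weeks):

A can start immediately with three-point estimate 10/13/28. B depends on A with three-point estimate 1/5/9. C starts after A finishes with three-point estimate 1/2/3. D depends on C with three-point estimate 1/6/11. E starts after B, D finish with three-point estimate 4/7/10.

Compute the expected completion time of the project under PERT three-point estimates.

30 weeks

te_A = (10 + 4·13 + 28)/6 = 90/6 = 15
te_B = (1 + 4·5 + 9)/6 = 30/6 = 5
te_C = (1 + 4·2 + 3)/6 = 12/6 = 2
te_D = (1 + 4·6 + 11)/6 = 36/6 = 6
te_E = (4 + 4·7 + 10)/6 = 42/6 = 7

Forward pass:
ES_A = 0; EF_A = 15
ES_B = 15; EF_B = 15+5 = 20
ES_C = 15; EF_C = 15+2 = 17
ES_D = 17; EF_D = 17+6 = 23
ES_E = max(EF_B=20, EF_D=23) = 23; EF_E = 23+7 = 30
Expected project duration μ = 30 weeks. Critical path: A → C → D → E.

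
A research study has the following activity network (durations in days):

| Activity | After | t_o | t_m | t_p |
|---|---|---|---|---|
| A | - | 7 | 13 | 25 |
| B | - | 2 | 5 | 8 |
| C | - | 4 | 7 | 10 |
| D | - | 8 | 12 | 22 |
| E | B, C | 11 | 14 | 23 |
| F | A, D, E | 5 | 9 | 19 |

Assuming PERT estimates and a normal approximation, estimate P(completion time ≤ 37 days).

te_A = (7 + 4·13 + 25)/6 = 84/6 = 14; σ²_A = ((25−7)/6)² = 9.000
te_B = (2 + 4·5 + 8)/6 = 30/6 = 5; σ²_B = ((8−2)/6)² = 1.000
te_C = (4 + 4·7 + 10)/6 = 42/6 = 7; σ²_C = ((10−4)/6)² = 1.000
te_D = (8 + 4·12 + 22)/6 = 78/6 = 13; σ²_D = ((22−8)/6)² = 5.444
te_E = (11 + 4·14 + 23)/6 = 90/6 = 15; σ²_E = ((23−11)/6)² = 4.000
te_F = (5 + 4·9 + 19)/6 = 60/6 = 10; σ²_F = ((19−5)/6)² = 5.444

Forward pass:
ES_A = 0; EF_A = 14
ES_B = 0; EF_B = 5
ES_C = 0; EF_C = 7
ES_D = 0; EF_D = 13
ES_E = max(EF_B=5, EF_C=7) = 7; EF_E = 7+15 = 22
ES_F = max(EF_A=14, EF_D=13, EF_E=22) = 22; EF_F = 22+10 = 32
Expected project duration μ = 32 days. Critical path: C → E → F.

Variance along critical path = 1.000 + 4.000 + 5.444 = 10.444; σ = √10.444 = 3.232 days.
Z = (37 − 32) / 3.232 = 1.547
P(T ≤ 37) = Φ(1.547) ≈ 0.939

0.939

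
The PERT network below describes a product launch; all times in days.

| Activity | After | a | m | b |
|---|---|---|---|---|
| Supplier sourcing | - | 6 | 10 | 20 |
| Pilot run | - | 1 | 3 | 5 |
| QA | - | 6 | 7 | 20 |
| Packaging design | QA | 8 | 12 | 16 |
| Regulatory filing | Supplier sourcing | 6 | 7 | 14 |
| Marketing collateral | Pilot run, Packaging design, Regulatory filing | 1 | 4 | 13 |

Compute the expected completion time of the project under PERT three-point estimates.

26 days

te_Supplier sourcing = (6 + 4·10 + 20)/6 = 66/6 = 11
te_Pilot run = (1 + 4·3 + 5)/6 = 18/6 = 3
te_QA = (6 + 4·7 + 20)/6 = 54/6 = 9
te_Packaging design = (8 + 4·12 + 16)/6 = 72/6 = 12
te_Regulatory filing = (6 + 4·7 + 14)/6 = 48/6 = 8
te_Marketing collateral = (1 + 4·4 + 13)/6 = 30/6 = 5

Forward pass:
ES_Supplier sourcing = 0; EF_Supplier sourcing = 11
ES_Pilot run = 0; EF_Pilot run = 3
ES_QA = 0; EF_QA = 9
ES_Packaging design = 9; EF_Packaging design = 9+12 = 21
ES_Regulatory filing = 11; EF_Regulatory filing = 11+8 = 19
ES_Marketing collateral = max(EF_Pilot run=3, EF_Packaging design=21, EF_Regulatory filing=19) = 21; EF_Marketing collateral = 21+5 = 26
Expected project duration μ = 26 days. Critical path: QA → Packaging design → Marketing collateral.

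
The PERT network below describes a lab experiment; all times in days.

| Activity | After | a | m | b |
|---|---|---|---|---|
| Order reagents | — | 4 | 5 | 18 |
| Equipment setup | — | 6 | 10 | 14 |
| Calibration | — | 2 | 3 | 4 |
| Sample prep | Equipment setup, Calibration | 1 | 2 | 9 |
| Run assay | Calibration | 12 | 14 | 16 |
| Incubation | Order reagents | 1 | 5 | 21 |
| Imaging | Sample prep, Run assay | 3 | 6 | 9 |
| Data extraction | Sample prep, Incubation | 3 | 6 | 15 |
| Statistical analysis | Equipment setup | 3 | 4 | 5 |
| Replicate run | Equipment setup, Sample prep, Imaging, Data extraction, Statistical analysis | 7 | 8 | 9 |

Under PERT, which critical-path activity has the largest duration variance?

te_Order reagents = (4 + 4·5 + 18)/6 = 42/6 = 7; σ²_Order reagents = ((18−4)/6)² = 5.444
te_Equipment setup = (6 + 4·10 + 14)/6 = 60/6 = 10; σ²_Equipment setup = ((14−6)/6)² = 1.778
te_Calibration = (2 + 4·3 + 4)/6 = 18/6 = 3; σ²_Calibration = ((4−2)/6)² = 0.111
te_Sample prep = (1 + 4·2 + 9)/6 = 18/6 = 3; σ²_Sample prep = ((9−1)/6)² = 1.778
te_Run assay = (12 + 4·14 + 16)/6 = 84/6 = 14; σ²_Run assay = ((16−12)/6)² = 0.444
te_Incubation = (1 + 4·5 + 21)/6 = 42/6 = 7; σ²_Incubation = ((21−1)/6)² = 11.111
te_Imaging = (3 + 4·6 + 9)/6 = 36/6 = 6; σ²_Imaging = ((9−3)/6)² = 1.000
te_Data extraction = (3 + 4·6 + 15)/6 = 42/6 = 7; σ²_Data extraction = ((15−3)/6)² = 4.000
te_Statistical analysis = (3 + 4·4 + 5)/6 = 24/6 = 4; σ²_Statistical analysis = ((5−3)/6)² = 0.111
te_Replicate run = (7 + 4·8 + 9)/6 = 48/6 = 8; σ²_Replicate run = ((9−7)/6)² = 0.111

Forward pass:
ES_Order reagents = 0; EF_Order reagents = 7
ES_Equipment setup = 0; EF_Equipment setup = 10
ES_Calibration = 0; EF_Calibration = 3
ES_Sample prep = max(EF_Equipment setup=10, EF_Calibration=3) = 10; EF_Sample prep = 10+3 = 13
ES_Run assay = 3; EF_Run assay = 3+14 = 17
ES_Incubation = 7; EF_Incubation = 7+7 = 14
ES_Imaging = max(EF_Sample prep=13, EF_Run assay=17) = 17; EF_Imaging = 17+6 = 23
ES_Data extraction = max(EF_Sample prep=13, EF_Incubation=14) = 14; EF_Data extraction = 14+7 = 21
ES_Statistical analysis = 10; EF_Statistical analysis = 10+4 = 14
ES_Replicate run = max(EF_Equipment setup=10, EF_Sample prep=13, EF_Imaging=23, EF_Data extraction=21, EF_Statistical analysis=14) = 23; EF_Replicate run = 23+8 = 31
Expected project duration μ = 31 days. Critical path: Calibration → Run assay → Imaging → Replicate run.

Variances on critical path: σ²_Calibration=0.111, σ²_Run assay=0.444, σ²_Imaging=1.000, σ²_Replicate run=0.111.
Largest is σ²_Imaging = 1.000.

Imaging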